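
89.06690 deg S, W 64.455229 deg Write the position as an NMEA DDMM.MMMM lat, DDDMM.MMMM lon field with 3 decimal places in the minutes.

8904.014,S / 06427.314,W

Latitude: 89° + 0.066900 × 60 = 89° 4.01400′
Longitude: 64° + 0.455229 × 60 = 64° 27.31374′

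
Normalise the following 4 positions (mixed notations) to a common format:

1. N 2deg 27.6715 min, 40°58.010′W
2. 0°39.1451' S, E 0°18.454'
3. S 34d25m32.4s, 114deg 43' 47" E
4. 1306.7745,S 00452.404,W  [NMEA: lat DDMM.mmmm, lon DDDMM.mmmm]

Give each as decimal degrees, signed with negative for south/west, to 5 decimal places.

Point 1:
  Latitude: 2 + 27.6715/60 = 2.461192
  N → positive
  Longitude: 40 + 58.01/60 = 40.966833
  W → negative
Point 2:
  Lat: 0 + 39.1451/60 = 0.652418
  hemisphere S, so the sign is −
  Lon: 0 + 18.454/60 = 0.307567
  E ⇒ keep positive
Point 3:
  Lat: 34° + 25/60 + 32.4/3600 = 34 + 0.416667 + 0.009000 = 34.425667
  S → negative
  Lon: 43′ + 47″ = 43.78333′; 114 + 43.78333/60 = 114.729722
  E → positive
Point 4:
  Lat: degrees = first 2 digits = 13, minutes = 6.7745; 13 + 6.7745/60 = 13.112908
  S → negative
  λ: degrees = first 3 digits = 4, minutes = 52.404; 4 + 52.404/60 = 4.873400
  hemisphere W, so the sign is −

1. 2.46119, -40.96683
2. -0.65242, 0.30757
3. -34.42567, 114.72972
4. -13.11291, -4.87340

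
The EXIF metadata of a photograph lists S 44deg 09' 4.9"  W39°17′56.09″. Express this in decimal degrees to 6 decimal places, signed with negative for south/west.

-44.151361, -39.298914

Latitude: 44 + 9/60 + 4.9/3600 = 44.1513611
S ⇒ negate
λ: 39 + 17/60 + 56.09/3600 = 39.2989139
W ⇒ negate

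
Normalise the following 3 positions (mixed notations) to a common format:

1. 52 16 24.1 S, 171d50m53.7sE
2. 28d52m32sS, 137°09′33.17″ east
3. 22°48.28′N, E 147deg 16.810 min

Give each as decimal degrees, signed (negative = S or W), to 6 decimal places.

Point 1:
  Lat: 52 + 16/60 + 24.1/3600 = 52.2733611
  hemisphere S, so the sign is −
  λ: 171 + 50/60 + 53.7/3600 = 171.8482500
  E → positive
Point 2:
  Latitude: 28° + 52/60 + 32/3600 = 28 + 0.866667 + 0.008889 = 28.8755556
  S → negative
  Lon: 9′ + 33.17″ = 9.55283′; 137 + 9.55283/60 = 137.1592139
  E ⇒ keep positive
Point 3:
  Lat: 22 + 48.28/60 = 22.8046667
  N → positive
  Longitude: 16.81′ = 0.280167°; total 147.2801667
  E ⇒ keep positive

1. -52.273361, 171.848250
2. -28.875556, 137.159214
3. 22.804667, 147.280167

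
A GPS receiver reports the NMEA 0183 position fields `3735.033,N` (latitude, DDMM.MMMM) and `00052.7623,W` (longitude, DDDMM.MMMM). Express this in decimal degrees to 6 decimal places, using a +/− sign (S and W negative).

Lat: split at 2 digits → 37° and 35.033′; 37 + 35.033/60 = 37.5838833
N ⇒ keep positive
Lon: split at 3 digits → 000° and 52.7623′; 0 + 52.7623/60 = 0.8793717
W ⇒ negate

37.583883, -0.879372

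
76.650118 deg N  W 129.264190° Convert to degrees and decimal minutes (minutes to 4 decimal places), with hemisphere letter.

76° 39.0071′ N, 129° 15.8514′ W

Lat: fractional part 0.650118 → 39.007080 minutes
λ: fractional part 0.264190 → 15.851400 minutes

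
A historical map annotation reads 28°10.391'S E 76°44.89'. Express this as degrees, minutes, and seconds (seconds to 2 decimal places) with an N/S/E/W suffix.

φ: 10.39100′ → 10′ and 0.39100 × 60 = 23.4600″
Lon: fractional minutes 0.89000 × 60 = 53.4000″

28°10′23.46″ S, 76°44′53.40″ E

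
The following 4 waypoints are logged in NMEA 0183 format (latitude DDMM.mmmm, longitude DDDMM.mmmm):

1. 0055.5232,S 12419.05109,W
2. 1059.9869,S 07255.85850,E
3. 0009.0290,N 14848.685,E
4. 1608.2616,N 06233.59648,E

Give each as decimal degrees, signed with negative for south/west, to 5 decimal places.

1. -0.92539, -124.31752
2. -10.99978, 72.93098
3. 0.15048, 148.81142
4. 16.13769, 62.55994

Point 1:
  φ: split at 2 digits → 00° and 55.5232′; 0 + 55.5232/60 = 0.925387
  hemisphere S, so the sign is −
  λ: split at 3 digits → 124° and 19.05109′; 124 + 19.05109/60 = 124.317518
  W → negative
Point 2:
  Latitude: split at 2 digits → 10° and 59.9869′; 10 + 59.9869/60 = 10.999782
  S ⇒ negate
  λ: split at 3 digits → 072° and 55.8585′; 72 + 55.8585/60 = 72.930975
  E → positive
Point 3:
  Latitude: degrees = first 2 digits = 0, minutes = 9.029; 0 + 9.029/60 = 0.150483
  N ⇒ keep positive
  Longitude: split at 3 digits → 148° and 48.685′; 148 + 48.685/60 = 148.811417
  E ⇒ keep positive
Point 4:
  φ: degrees = first 2 digits = 16, minutes = 8.2616; 16 + 8.2616/60 = 16.137693
  N → positive
  Lon: split at 3 digits → 062° and 33.59648′; 62 + 33.59648/60 = 62.559941
  E ⇒ keep positive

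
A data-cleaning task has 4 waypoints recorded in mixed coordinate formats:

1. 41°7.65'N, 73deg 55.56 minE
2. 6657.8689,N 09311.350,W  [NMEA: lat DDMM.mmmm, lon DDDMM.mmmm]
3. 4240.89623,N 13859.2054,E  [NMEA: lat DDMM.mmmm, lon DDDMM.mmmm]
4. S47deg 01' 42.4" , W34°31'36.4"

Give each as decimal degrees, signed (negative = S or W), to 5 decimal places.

1. 41.12750, 73.92600
2. 66.96448, -93.18917
3. 42.68160, 138.98676
4. -47.02844, -34.52678

Point 1:
  φ: 7.65′ = 0.127500°; total 41.127500
  N ⇒ keep positive
  λ: 55.56′ = 0.926000°; total 73.926000
  E ⇒ keep positive
Point 2:
  Lat: split at 2 digits → 66° and 57.8689′; 66 + 57.8689/60 = 66.964482
  N ⇒ keep positive
  Lon: split at 3 digits → 093° and 11.35′; 93 + 11.35/60 = 93.189167
  hemisphere W, so the sign is −
Point 3:
  Latitude: degrees = first 2 digits = 42, minutes = 40.89623; 42 + 40.89623/60 = 42.681604
  N → positive
  Lon: split at 3 digits → 138° and 59.2054′; 138 + 59.2054/60 = 138.986757
  E → positive
Point 4:
  φ: 1′ + 42.4″ = 1.70667′; 47 + 1.70667/60 = 47.028444
  S ⇒ negate
  Longitude: 34° + 31/60 + 36.4/3600 = 34 + 0.516667 + 0.010111 = 34.526778
  W ⇒ negate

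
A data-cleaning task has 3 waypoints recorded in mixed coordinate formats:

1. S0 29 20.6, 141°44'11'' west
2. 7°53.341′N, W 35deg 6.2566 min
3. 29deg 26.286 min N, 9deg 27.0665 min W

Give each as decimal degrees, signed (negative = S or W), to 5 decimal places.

Point 1:
  Lat: 0° + 29/60 + 20.6/3600 = 0 + 0.483333 + 0.005722 = 0.489056
  hemisphere S, so the sign is −
  Lon: 44′ + 11″ = 44.18333′; 141 + 44.18333/60 = 141.736389
  hemisphere W, so the sign is −
Point 2:
  φ: 7 + 53.341/60 = 7.889017
  N → positive
  Longitude: 6.2566′ = 0.104277°; total 35.104277
  W ⇒ negate
Point 3:
  φ: 26.286′ = 0.438100°; total 29.438100
  N → positive
  λ: 9 + 27.0665/60 = 9.451108
  hemisphere W, so the sign is −

1. -0.48906, -141.73639
2. 7.88902, -35.10428
3. 29.43810, -9.45111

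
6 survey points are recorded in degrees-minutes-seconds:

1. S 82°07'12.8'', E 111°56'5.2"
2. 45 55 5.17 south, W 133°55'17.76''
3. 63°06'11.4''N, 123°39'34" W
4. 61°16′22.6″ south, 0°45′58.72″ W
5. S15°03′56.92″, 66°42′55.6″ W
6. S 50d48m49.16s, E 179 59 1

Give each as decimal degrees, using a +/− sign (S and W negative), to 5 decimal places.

Point 1:
  φ: 82 + 7/60 + 12.8/3600 = 82.120222
  hemisphere S, so the sign is −
  λ: 111° + 56/60 + 5.2/3600 = 111 + 0.933333 + 0.001444 = 111.934778
  E ⇒ keep positive
Point 2:
  Lat: 45 + 55/60 + 5.17/3600 = 45.918103
  S → negative
  λ: 133 + 55/60 + 17.76/3600 = 133.921600
  W ⇒ negate
Point 3:
  Lat: 6′ + 11.4″ = 6.19000′; 63 + 6.19000/60 = 63.103167
  N ⇒ keep positive
  Lon: 123 + 39/60 + 34/3600 = 123.659444
  hemisphere W, so the sign is −
Point 4:
  Lat: 16′ + 22.6″ = 16.37667′; 61 + 16.37667/60 = 61.272944
  hemisphere S, so the sign is −
  Lon: 0° + 45/60 + 58.72/3600 = 0 + 0.750000 + 0.016311 = 0.766311
  W ⇒ negate
Point 5:
  Latitude: 3′ + 56.92″ = 3.94867′; 15 + 3.94867/60 = 15.065811
  S ⇒ negate
  Lon: 42′ + 55.6″ = 42.92667′; 66 + 42.92667/60 = 66.715444
  hemisphere W, so the sign is −
Point 6:
  Lat: 48′ + 49.16″ = 48.81933′; 50 + 48.81933/60 = 50.813656
  S ⇒ negate
  Longitude: 179° + 59/60 + 1/3600 = 179 + 0.983333 + 0.000278 = 179.983611
  E → positive

1. -82.12022, 111.93478
2. -45.91810, -133.92160
3. 63.10317, -123.65944
4. -61.27294, -0.76631
5. -15.06581, -66.71544
6. -50.81366, 179.98361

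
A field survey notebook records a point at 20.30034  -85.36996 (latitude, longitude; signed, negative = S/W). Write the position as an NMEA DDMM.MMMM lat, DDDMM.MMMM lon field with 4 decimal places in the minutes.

2018.0204,N / 08522.1976,W

φ: 20° + 0.300340 × 60 = 20° 18.020400′
Longitude is negative → W; |value| = 85.369960
λ: 85° + 0.369960 × 60 = 85° 22.197600′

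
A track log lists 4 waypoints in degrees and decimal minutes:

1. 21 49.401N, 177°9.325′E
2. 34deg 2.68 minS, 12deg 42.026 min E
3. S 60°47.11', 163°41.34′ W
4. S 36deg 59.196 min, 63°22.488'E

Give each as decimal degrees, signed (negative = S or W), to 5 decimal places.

1. 21.82335, 177.15542
2. -34.04467, 12.70043
3. -60.78517, -163.68900
4. -36.98660, 63.37480

Point 1:
  Lat: 21 + 49.401/60 = 21.823350
  N → positive
  λ: 177 + 9.325/60 = 177.155417
  E ⇒ keep positive
Point 2:
  Latitude: 2.68′ = 0.044667°; total 34.044667
  S ⇒ negate
  Longitude: 42.026′ = 0.700433°; total 12.700433
  E → positive
Point 3:
  Lat: 60 + 47.11/60 = 60.785167
  hemisphere S, so the sign is −
  λ: 163 + 41.34/60 = 163.689000
  hemisphere W, so the sign is −
Point 4:
  Lat: 36 + 59.196/60 = 36.986600
  S → negative
  Lon: 22.488′ = 0.374800°; total 63.374800
  E ⇒ keep positive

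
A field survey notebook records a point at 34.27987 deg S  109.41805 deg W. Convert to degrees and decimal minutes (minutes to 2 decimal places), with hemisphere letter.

φ: minutes = (34.279870 − 34) × 60 = 16.7922
Longitude: fractional part 0.418050 → 25.0830 minutes

34° 16.79′ S, 109° 25.08′ W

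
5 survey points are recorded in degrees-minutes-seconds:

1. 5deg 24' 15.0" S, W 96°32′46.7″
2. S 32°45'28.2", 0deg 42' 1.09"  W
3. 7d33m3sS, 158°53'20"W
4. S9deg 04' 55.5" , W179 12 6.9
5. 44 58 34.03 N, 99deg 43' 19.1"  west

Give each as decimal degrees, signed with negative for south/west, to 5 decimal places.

Point 1:
  Lat: 24′ + 15″ = 24.25000′; 5 + 24.25000/60 = 5.404167
  hemisphere S, so the sign is −
  Lon: 96° + 32/60 + 46.7/3600 = 96 + 0.533333 + 0.012972 = 96.546306
  W → negative
Point 2:
  φ: 45′ + 28.2″ = 45.47000′; 32 + 45.47000/60 = 32.757833
  hemisphere S, so the sign is −
  Lon: 0° + 42/60 + 1.09/3600 = 0 + 0.700000 + 0.000303 = 0.700303
  W ⇒ negate
Point 3:
  φ: 7° + 33/60 + 3/3600 = 7 + 0.550000 + 0.000833 = 7.550833
  S → negative
  Longitude: 158 + 53/60 + 20/3600 = 158.888889
  W → negative
Point 4:
  φ: 9 + 4/60 + 55.5/3600 = 9.082083
  S → negative
  Longitude: 179° + 12/60 + 6.9/3600 = 179 + 0.200000 + 0.001917 = 179.201917
  W → negative
Point 5:
  Lat: 44 + 58/60 + 34.03/3600 = 44.976119
  N → positive
  Lon: 99° + 43/60 + 19.1/3600 = 99 + 0.716667 + 0.005306 = 99.721972
  W → negative

1. -5.40417, -96.54631
2. -32.75783, -0.70030
3. -7.55083, -158.88889
4. -9.08208, -179.20192
5. 44.97612, -99.72197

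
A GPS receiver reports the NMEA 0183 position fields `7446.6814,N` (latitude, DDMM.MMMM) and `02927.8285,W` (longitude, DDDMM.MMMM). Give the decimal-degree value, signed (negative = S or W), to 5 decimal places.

74.77802, -29.46381

φ: split at 2 digits → 74° and 46.6814′; 74 + 46.6814/60 = 74.778023
N ⇒ keep positive
Longitude: split at 3 digits → 029° and 27.8285′; 29 + 27.8285/60 = 29.463808
hemisphere W, so the sign is −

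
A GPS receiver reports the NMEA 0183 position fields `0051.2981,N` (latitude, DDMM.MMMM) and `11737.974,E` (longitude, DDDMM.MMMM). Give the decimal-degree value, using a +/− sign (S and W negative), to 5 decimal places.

0.85497, 117.63290

Lat: split at 2 digits → 00° and 51.2981′; 0 + 51.2981/60 = 0.854968
N ⇒ keep positive
Longitude: degrees = first 3 digits = 117, minutes = 37.974; 117 + 37.974/60 = 117.632900
E → positive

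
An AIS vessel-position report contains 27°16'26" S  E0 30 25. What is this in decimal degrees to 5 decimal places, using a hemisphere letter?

φ: 16′ + 26″ = 16.43333′; 27 + 16.43333/60 = 27.273889
Longitude: 0° + 30/60 + 25/3600 = 0 + 0.500000 + 0.006944 = 0.506944

27.27389° S, 0.50694° E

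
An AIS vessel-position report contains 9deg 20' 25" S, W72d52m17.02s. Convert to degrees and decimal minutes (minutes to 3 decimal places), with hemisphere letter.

9° 20.417′ S, 72° 52.284′ W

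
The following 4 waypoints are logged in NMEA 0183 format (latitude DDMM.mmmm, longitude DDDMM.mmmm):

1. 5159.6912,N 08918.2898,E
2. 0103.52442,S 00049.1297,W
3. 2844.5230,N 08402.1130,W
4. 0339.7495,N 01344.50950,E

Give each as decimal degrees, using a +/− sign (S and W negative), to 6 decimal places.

1. 51.994853, 89.304830
2. -1.058740, -0.818828
3. 28.742050, -84.035217
4. 3.662492, 13.741825

Point 1:
  φ: degrees = first 2 digits = 51, minutes = 59.6912; 51 + 59.6912/60 = 51.9948533
  N ⇒ keep positive
  Lon: degrees = first 3 digits = 89, minutes = 18.2898; 89 + 18.2898/60 = 89.3048300
  E ⇒ keep positive
Point 2:
  Lat: degrees = first 2 digits = 1, minutes = 3.52442; 1 + 3.52442/60 = 1.0587403
  S ⇒ negate
  Longitude: split at 3 digits → 000° and 49.1297′; 0 + 49.1297/60 = 0.8188283
  W → negative
Point 3:
  Lat: split at 2 digits → 28° and 44.523′; 28 + 44.523/60 = 28.7420500
  N → positive
  Lon: split at 3 digits → 084° and 2.113′; 84 + 2.113/60 = 84.0352167
  W ⇒ negate
Point 4:
  Latitude: split at 2 digits → 03° and 39.7495′; 3 + 39.7495/60 = 3.6624917
  N ⇒ keep positive
  Lon: split at 3 digits → 013° and 44.5095′; 13 + 44.5095/60 = 13.7418250
  E → positive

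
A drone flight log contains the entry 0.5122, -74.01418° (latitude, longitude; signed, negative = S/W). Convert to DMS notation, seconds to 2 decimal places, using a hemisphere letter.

0°30′43.92″ N, 74°00′51.05″ W

φ: 0.512200° → 30.73200′; 0.73200 × 60 = 43.9200″
Longitude is negative → W; |value| = 74.014180
Longitude: 0.014180° → 0.85080′; 0.85080 × 60 = 51.0480″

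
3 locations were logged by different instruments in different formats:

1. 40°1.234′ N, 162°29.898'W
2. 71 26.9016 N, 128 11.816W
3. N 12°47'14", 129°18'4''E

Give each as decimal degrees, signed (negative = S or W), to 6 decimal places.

1. 40.020567, -162.498300
2. 71.448360, -128.196933
3. 12.787222, 129.301111

Point 1:
  φ: 1.234′ = 0.020567°; total 40.0205667
  N → positive
  Lon: 162 + 29.898/60 = 162.4983000
  hemisphere W, so the sign is −
Point 2:
  Lat: 26.9016′ = 0.448360°; total 71.4483600
  N ⇒ keep positive
  Longitude: 128 + 11.816/60 = 128.1969333
  W → negative
Point 3:
  Latitude: 12° + 47/60 + 14/3600 = 12 + 0.783333 + 0.003889 = 12.7872222
  N ⇒ keep positive
  Lon: 18′ + 4″ = 18.06667′; 129 + 18.06667/60 = 129.3011111
  E ⇒ keep positive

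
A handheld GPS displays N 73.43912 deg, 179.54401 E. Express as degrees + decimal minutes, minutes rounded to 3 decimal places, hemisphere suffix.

73° 26.347′ N, 179° 32.641′ E

Lat: minutes = (73.439120 − 73) × 60 = 26.34720
Longitude: minutes = (179.544010 − 179) × 60 = 32.64060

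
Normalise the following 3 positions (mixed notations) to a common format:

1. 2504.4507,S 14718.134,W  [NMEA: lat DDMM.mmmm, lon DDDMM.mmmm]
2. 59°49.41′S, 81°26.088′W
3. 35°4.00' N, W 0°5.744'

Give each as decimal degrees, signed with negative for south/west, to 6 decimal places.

1. -25.074178, -147.302233
2. -59.823500, -81.434800
3. 35.066667, -0.095733

Point 1:
  Lat: degrees = first 2 digits = 25, minutes = 4.4507; 25 + 4.4507/60 = 25.0741783
  S → negative
  λ: degrees = first 3 digits = 147, minutes = 18.134; 147 + 18.134/60 = 147.3022333
  hemisphere W, so the sign is −
Point 2:
  Lat: 49.41′ = 0.823500°; total 59.8235000
  hemisphere S, so the sign is −
  Lon: 26.088′ = 0.434800°; total 81.4348000
  W ⇒ negate
Point 3:
  Lat: 4′ = 0.066667°; total 35.0666667
  N → positive
  Longitude: 0 + 5.744/60 = 0.0957333
  hemisphere W, so the sign is −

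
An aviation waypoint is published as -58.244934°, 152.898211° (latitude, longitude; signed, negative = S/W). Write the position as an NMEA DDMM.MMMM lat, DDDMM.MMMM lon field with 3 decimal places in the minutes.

Latitude is negative → S; |value| = 58.244934
φ: 58° + 0.244934 × 60 = 58° 14.69604′
λ: 152° + 0.898211 × 60 = 152° 53.89266′

5814.696,S / 15253.893,E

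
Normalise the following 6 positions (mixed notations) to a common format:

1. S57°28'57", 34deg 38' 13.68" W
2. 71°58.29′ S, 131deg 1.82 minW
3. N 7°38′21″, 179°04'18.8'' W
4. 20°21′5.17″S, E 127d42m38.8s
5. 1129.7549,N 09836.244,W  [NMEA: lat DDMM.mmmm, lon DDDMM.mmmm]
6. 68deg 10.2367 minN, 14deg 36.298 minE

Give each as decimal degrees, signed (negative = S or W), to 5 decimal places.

1. -57.48250, -34.63713
2. -71.97150, -131.03033
3. 7.63917, -179.07189
4. -20.35144, 127.71078
5. 11.49592, -98.60407
6. 68.17061, 14.60497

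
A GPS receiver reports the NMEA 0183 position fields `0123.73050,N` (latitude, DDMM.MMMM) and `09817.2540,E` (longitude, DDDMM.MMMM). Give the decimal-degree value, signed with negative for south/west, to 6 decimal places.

Lat: split at 2 digits → 01° and 23.7305′; 1 + 23.7305/60 = 1.3955083
N ⇒ keep positive
Longitude: split at 3 digits → 098° and 17.254′; 98 + 17.254/60 = 98.2875667
E → positive

1.395508, 98.287567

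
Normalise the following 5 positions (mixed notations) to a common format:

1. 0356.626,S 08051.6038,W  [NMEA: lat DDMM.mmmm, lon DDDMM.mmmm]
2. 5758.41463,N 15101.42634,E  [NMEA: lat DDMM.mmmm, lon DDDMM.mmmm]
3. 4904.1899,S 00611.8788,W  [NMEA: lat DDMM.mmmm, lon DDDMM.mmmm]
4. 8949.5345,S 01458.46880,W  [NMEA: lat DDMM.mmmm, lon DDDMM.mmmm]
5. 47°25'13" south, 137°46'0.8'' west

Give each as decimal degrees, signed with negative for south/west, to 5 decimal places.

Point 1:
  Lat: split at 2 digits → 03° and 56.626′; 3 + 56.626/60 = 3.943767
  S ⇒ negate
  λ: split at 3 digits → 080° and 51.6038′; 80 + 51.6038/60 = 80.860063
  hemisphere W, so the sign is −
Point 2:
  Lat: degrees = first 2 digits = 57, minutes = 58.41463; 57 + 58.41463/60 = 57.973577
  N ⇒ keep positive
  Lon: split at 3 digits → 151° and 1.42634′; 151 + 1.42634/60 = 151.023772
  E ⇒ keep positive
Point 3:
  φ: degrees = first 2 digits = 49, minutes = 4.1899; 49 + 4.1899/60 = 49.069832
  S → negative
  Lon: split at 3 digits → 006° and 11.8788′; 6 + 11.8788/60 = 6.197980
  W → negative
Point 4:
  Lat: degrees = first 2 digits = 89, minutes = 49.5345; 89 + 49.5345/60 = 89.825575
  hemisphere S, so the sign is −
  Longitude: split at 3 digits → 014° and 58.4688′; 14 + 58.4688/60 = 14.974480
  W → negative
Point 5:
  Latitude: 47° + 25/60 + 13/3600 = 47 + 0.416667 + 0.003611 = 47.420278
  hemisphere S, so the sign is −
  λ: 46′ + 0.8″ = 46.01333′; 137 + 46.01333/60 = 137.766889
  hemisphere W, so the sign is −

1. -3.94377, -80.86006
2. 57.97358, 151.02377
3. -49.06983, -6.19798
4. -89.82558, -14.97448
5. -47.42028, -137.76689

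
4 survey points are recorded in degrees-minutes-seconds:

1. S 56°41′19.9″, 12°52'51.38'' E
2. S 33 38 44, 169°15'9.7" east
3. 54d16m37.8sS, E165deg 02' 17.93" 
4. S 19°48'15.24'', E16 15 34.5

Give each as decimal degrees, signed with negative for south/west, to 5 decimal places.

Point 1:
  Lat: 56° + 41/60 + 19.9/3600 = 56 + 0.683333 + 0.005528 = 56.688861
  S → negative
  Longitude: 52′ + 51.38″ = 52.85633′; 12 + 52.85633/60 = 12.880939
  E → positive
Point 2:
  Latitude: 38′ + 44″ = 38.73333′; 33 + 38.73333/60 = 33.645556
  hemisphere S, so the sign is −
  Lon: 169 + 15/60 + 9.7/3600 = 169.252694
  E ⇒ keep positive
Point 3:
  Latitude: 16′ + 37.8″ = 16.63000′; 54 + 16.63000/60 = 54.277167
  hemisphere S, so the sign is −
  Longitude: 2′ + 17.93″ = 2.29883′; 165 + 2.29883/60 = 165.038314
  E ⇒ keep positive
Point 4:
  φ: 48′ + 15.24″ = 48.25400′; 19 + 48.25400/60 = 19.804233
  S → negative
  Lon: 15′ + 34.5″ = 15.57500′; 16 + 15.57500/60 = 16.259583
  E ⇒ keep positive

1. -56.68886, 12.88094
2. -33.64556, 169.25269
3. -54.27717, 165.03831
4. -19.80423, 16.25958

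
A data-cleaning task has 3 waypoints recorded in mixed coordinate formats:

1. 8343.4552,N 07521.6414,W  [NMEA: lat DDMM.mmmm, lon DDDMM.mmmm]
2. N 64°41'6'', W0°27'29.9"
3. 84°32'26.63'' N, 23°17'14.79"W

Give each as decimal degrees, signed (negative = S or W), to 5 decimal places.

1. 83.72425, -75.36069
2. 64.68500, -0.45831
3. 84.54073, -23.28744

Point 1:
  φ: degrees = first 2 digits = 83, minutes = 43.4552; 83 + 43.4552/60 = 83.724253
  N → positive
  Longitude: degrees = first 3 digits = 75, minutes = 21.6414; 75 + 21.6414/60 = 75.360690
  W ⇒ negate
Point 2:
  Lat: 64 + 41/60 + 6/3600 = 64.685000
  N → positive
  λ: 0 + 27/60 + 29.9/3600 = 0.458306
  W ⇒ negate
Point 3:
  Latitude: 84 + 32/60 + 26.63/3600 = 84.540731
  N ⇒ keep positive
  Longitude: 17′ + 14.79″ = 17.24650′; 23 + 17.24650/60 = 23.287442
  W ⇒ negate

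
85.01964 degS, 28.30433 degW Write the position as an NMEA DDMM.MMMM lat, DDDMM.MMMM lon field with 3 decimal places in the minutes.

φ: 85° + 0.019640 × 60 = 85° 1.17840′
Longitude: 28° + 0.304330 × 60 = 28° 18.25980′

8501.178,S / 02818.260,W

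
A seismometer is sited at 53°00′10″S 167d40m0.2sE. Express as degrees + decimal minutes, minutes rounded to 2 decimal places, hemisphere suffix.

Latitude: 0 + 10/60 = 0.1667′
λ: seconds/60 = 0.00333; minutes = 40 + 0.00333 = 40.0033

53° 0.17′ S, 167° 40.00′ E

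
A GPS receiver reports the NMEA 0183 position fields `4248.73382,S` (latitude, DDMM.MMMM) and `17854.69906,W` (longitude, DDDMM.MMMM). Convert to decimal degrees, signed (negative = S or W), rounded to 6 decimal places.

φ: split at 2 digits → 42° and 48.73382′; 42 + 48.73382/60 = 42.8122303
S → negative
λ: degrees = first 3 digits = 178, minutes = 54.69906; 178 + 54.69906/60 = 178.9116510
W ⇒ negate

-42.812230, -178.911651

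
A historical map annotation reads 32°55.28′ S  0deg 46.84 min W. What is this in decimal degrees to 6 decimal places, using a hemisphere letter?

Lat: 32 + 55.28/60 = 32.9213333
Longitude: 0 + 46.84/60 = 0.7806667

32.921333° S, 0.780667° W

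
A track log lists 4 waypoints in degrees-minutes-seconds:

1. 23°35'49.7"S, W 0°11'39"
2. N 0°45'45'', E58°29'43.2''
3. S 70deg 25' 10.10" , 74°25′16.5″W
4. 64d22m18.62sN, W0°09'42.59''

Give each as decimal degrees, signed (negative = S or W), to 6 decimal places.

Point 1:
  Lat: 35′ + 49.7″ = 35.82833′; 23 + 35.82833/60 = 23.5971389
  S → negative
  Longitude: 0° + 11/60 + 39/3600 = 0 + 0.183333 + 0.010833 = 0.1941667
  W ⇒ negate
Point 2:
  φ: 0° + 45/60 + 45/3600 = 0 + 0.750000 + 0.012500 = 0.7625000
  N → positive
  λ: 29′ + 43.2″ = 29.72000′; 58 + 29.72000/60 = 58.4953333
  E → positive
Point 3:
  Lat: 70 + 25/60 + 10.1/3600 = 70.4194722
  S → negative
  Longitude: 25′ + 16.5″ = 25.27500′; 74 + 25.27500/60 = 74.4212500
  W → negative
Point 4:
  φ: 64° + 22/60 + 18.62/3600 = 64 + 0.366667 + 0.005172 = 64.3718389
  N ⇒ keep positive
  Lon: 9′ + 42.59″ = 9.70983′; 0 + 9.70983/60 = 0.1618306
  W ⇒ negate

1. -23.597139, -0.194167
2. 0.762500, 58.495333
3. -70.419472, -74.421250
4. 64.371839, -0.161831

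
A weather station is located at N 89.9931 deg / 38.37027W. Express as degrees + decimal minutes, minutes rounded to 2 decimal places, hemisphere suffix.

89° 59.59′ N, 38° 22.22′ W

Latitude: fractional part 0.993100 → 59.5860 minutes
Lon: fractional part 0.370270 → 22.2162 minutes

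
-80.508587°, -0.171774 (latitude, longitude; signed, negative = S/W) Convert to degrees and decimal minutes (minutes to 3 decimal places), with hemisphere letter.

80° 30.515′ S, 0° 10.306′ W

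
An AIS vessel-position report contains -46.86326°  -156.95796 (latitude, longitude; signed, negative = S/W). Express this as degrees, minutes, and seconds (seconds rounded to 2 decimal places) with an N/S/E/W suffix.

Latitude is negative → S; |value| = 46.863260
Latitude: whole degrees 46; 51.79560′ → 51′ and 47.7360″
Longitude is negative → W; |value| = 156.957960
λ: 0.957960 × 60 = 57.47760′ → 57′, remainder × 60 = 28.6560″

46°51′47.74″ S, 156°57′28.66″ W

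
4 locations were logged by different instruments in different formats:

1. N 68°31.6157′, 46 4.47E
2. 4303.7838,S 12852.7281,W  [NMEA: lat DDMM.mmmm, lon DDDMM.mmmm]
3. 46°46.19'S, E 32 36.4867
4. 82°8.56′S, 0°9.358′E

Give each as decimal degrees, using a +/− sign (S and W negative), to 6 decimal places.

1. 68.526928, 46.074500
2. -43.063063, -128.878802
3. -46.769833, 32.608112
4. -82.142667, 0.155967

Point 1:
  Latitude: 31.6157′ = 0.526928°; total 68.5269283
  N ⇒ keep positive
  λ: 4.47′ = 0.074500°; total 46.0745000
  E ⇒ keep positive
Point 2:
  φ: degrees = first 2 digits = 43, minutes = 3.7838; 43 + 3.7838/60 = 43.0630633
  hemisphere S, so the sign is −
  λ: degrees = first 3 digits = 128, minutes = 52.7281; 128 + 52.7281/60 = 128.8788017
  W ⇒ negate
Point 3:
  φ: 46.19′ = 0.769833°; total 46.7698333
  S ⇒ negate
  Lon: 36.4867′ = 0.608112°; total 32.6081117
  E → positive
Point 4:
  φ: 82 + 8.56/60 = 82.1426667
  S → negative
  Lon: 9.358′ = 0.155967°; total 0.1559667
  E ⇒ keep positive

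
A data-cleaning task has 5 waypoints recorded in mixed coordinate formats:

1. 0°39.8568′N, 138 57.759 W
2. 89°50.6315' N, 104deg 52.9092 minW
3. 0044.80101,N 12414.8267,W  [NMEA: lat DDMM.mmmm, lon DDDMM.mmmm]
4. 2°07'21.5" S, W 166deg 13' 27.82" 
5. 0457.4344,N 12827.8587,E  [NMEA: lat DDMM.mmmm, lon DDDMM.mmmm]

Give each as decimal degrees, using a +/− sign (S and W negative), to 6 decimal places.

Point 1:
  Latitude: 0 + 39.8568/60 = 0.6642800
  N → positive
  Lon: 57.759′ = 0.962650°; total 138.9626500
  W → negative
Point 2:
  Lat: 50.6315′ = 0.843858°; total 89.8438583
  N → positive
  Lon: 52.9092′ = 0.881820°; total 104.8818200
  W ⇒ negate
Point 3:
  φ: split at 2 digits → 00° and 44.80101′; 0 + 44.80101/60 = 0.7466835
  N → positive
  Longitude: degrees = first 3 digits = 124, minutes = 14.8267; 124 + 14.8267/60 = 124.2471117
  W ⇒ negate
Point 4:
  Lat: 2 + 7/60 + 21.5/3600 = 2.1226389
  S → negative
  Longitude: 166 + 13/60 + 27.82/3600 = 166.2243944
  W ⇒ negate
Point 5:
  Latitude: degrees = first 2 digits = 4, minutes = 57.4344; 4 + 57.4344/60 = 4.9572400
  N ⇒ keep positive
  Longitude: degrees = first 3 digits = 128, minutes = 27.8587; 128 + 27.8587/60 = 128.4643117
  E ⇒ keep positive

1. 0.664280, -138.962650
2. 89.843858, -104.881820
3. 0.746684, -124.247112
4. -2.122639, -166.224394
5. 4.957240, 128.464312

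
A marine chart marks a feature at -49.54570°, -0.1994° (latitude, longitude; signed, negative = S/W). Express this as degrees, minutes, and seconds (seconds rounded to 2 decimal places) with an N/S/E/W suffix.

Latitude is negative → S; |value| = 49.545700
Lat: 0.545700 × 60 = 32.74200′ → 32′, remainder × 60 = 44.5200″
Longitude is negative → W; |value| = 0.199400
Longitude: 0.199400 × 60 = 11.96400′ → 11′, remainder × 60 = 57.8400″

49°32′44.52″ S, 0°11′57.84″ W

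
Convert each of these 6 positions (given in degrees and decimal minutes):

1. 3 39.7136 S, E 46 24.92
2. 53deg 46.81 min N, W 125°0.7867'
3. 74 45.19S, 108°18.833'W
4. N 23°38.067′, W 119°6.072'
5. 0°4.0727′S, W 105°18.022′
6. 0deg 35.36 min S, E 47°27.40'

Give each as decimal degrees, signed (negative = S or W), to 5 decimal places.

1. -3.66189, 46.41533
2. 53.78017, -125.01311
3. -74.75317, -108.31388
4. 23.63445, -119.10120
5. -0.06788, -105.30037
6. -0.58933, 47.45667

Point 1:
  φ: 3 + 39.7136/60 = 3.661893
  S → negative
  Lon: 46 + 24.92/60 = 46.415333
  E → positive
Point 2:
  Latitude: 46.81′ = 0.780167°; total 53.780167
  N → positive
  Lon: 125 + 0.7867/60 = 125.013112
  hemisphere W, so the sign is −
Point 3:
  φ: 45.19′ = 0.753167°; total 74.753167
  S ⇒ negate
  Longitude: 108 + 18.833/60 = 108.313883
  W → negative
Point 4:
  φ: 38.067′ = 0.634450°; total 23.634450
  N ⇒ keep positive
  λ: 119 + 6.072/60 = 119.101200
  hemisphere W, so the sign is −
Point 5:
  φ: 0 + 4.0727/60 = 0.067878
  S → negative
  λ: 105 + 18.022/60 = 105.300367
  hemisphere W, so the sign is −
Point 6:
  Latitude: 0 + 35.36/60 = 0.589333
  hemisphere S, so the sign is −
  Longitude: 27.4′ = 0.456667°; total 47.456667
  E → positive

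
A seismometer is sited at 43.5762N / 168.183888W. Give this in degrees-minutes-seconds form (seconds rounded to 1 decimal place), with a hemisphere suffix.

43°34′34.3″ N, 168°11′2.0″ W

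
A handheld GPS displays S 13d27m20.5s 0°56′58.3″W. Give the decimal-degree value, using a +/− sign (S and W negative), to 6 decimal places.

-13.455694, -0.949528

Lat: 13° + 27/60 + 20.5/3600 = 13 + 0.450000 + 0.005694 = 13.4556944
S → negative
Lon: 56′ + 58.3″ = 56.97167′; 0 + 56.97167/60 = 0.9495278
W ⇒ negate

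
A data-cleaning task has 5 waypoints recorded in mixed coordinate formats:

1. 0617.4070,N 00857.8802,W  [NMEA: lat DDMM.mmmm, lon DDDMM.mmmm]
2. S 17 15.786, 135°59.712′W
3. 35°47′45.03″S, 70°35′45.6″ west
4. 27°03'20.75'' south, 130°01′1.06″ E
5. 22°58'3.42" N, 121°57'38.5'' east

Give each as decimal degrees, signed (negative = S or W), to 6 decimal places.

Point 1:
  φ: degrees = first 2 digits = 6, minutes = 17.407; 6 + 17.407/60 = 6.2901167
  N → positive
  Lon: degrees = first 3 digits = 8, minutes = 57.8802; 8 + 57.8802/60 = 8.9646700
  W ⇒ negate
Point 2:
  Lat: 15.786′ = 0.263100°; total 17.2631000
  hemisphere S, so the sign is −
  λ: 135 + 59.712/60 = 135.9952000
  W → negative
Point 3:
  φ: 47′ + 45.03″ = 47.75050′; 35 + 47.75050/60 = 35.7958417
  S → negative
  λ: 35′ + 45.6″ = 35.76000′; 70 + 35.76000/60 = 70.5960000
  W ⇒ negate
Point 4:
  φ: 3′ + 20.75″ = 3.34583′; 27 + 3.34583/60 = 27.0557639
  S ⇒ negate
  Lon: 130 + 1/60 + 1.06/3600 = 130.0169611
  E → positive
Point 5:
  φ: 22° + 58/60 + 3.42/3600 = 22 + 0.966667 + 0.000950 = 22.9676167
  N → positive
  λ: 57′ + 38.5″ = 57.64167′; 121 + 57.64167/60 = 121.9606944
  E ⇒ keep positive

1. 6.290117, -8.964670
2. -17.263100, -135.995200
3. -35.795842, -70.596000
4. -27.055764, 130.016961
5. 22.967617, 121.960694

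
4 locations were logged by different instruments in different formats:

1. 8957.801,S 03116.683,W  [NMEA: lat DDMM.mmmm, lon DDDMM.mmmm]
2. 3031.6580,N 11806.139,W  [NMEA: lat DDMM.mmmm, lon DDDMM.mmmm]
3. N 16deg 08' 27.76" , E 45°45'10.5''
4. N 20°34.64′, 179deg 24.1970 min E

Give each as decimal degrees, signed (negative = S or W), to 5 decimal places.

1. -89.96335, -31.27805
2. 30.52763, -118.10232
3. 16.14104, 45.75292
4. 20.57733, 179.40328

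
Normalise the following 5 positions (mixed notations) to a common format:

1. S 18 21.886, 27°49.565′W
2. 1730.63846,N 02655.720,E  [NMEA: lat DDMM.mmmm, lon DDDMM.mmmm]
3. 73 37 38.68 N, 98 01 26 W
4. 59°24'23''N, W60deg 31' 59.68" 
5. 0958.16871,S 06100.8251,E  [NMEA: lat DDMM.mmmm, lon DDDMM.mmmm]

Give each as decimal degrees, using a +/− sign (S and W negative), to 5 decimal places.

Point 1:
  φ: 18 + 21.886/60 = 18.364767
  S → negative
  λ: 49.565′ = 0.826083°; total 27.826083
  hemisphere W, so the sign is −
Point 2:
  Lat: split at 2 digits → 17° and 30.63846′; 17 + 30.63846/60 = 17.510641
  N → positive
  Longitude: split at 3 digits → 026° and 55.72′; 26 + 55.72/60 = 26.928667
  E → positive
Point 3:
  φ: 37′ + 38.68″ = 37.64467′; 73 + 37.64467/60 = 73.627411
  N ⇒ keep positive
  Lon: 1′ + 26″ = 1.43333′; 98 + 1.43333/60 = 98.023889
  hemisphere W, so the sign is −
Point 4:
  Lat: 59° + 24/60 + 23/3600 = 59 + 0.400000 + 0.006389 = 59.406389
  N ⇒ keep positive
  Lon: 31′ + 59.68″ = 31.99467′; 60 + 31.99467/60 = 60.533244
  W ⇒ negate
Point 5:
  φ: degrees = first 2 digits = 9, minutes = 58.16871; 9 + 58.16871/60 = 9.969479
  S ⇒ negate
  Lon: split at 3 digits → 061° and 0.8251′; 61 + 0.8251/60 = 61.013752
  E → positive

1. -18.36477, -27.82608
2. 17.51064, 26.92867
3. 73.62741, -98.02389
4. 59.40639, -60.53324
5. -9.96948, 61.01375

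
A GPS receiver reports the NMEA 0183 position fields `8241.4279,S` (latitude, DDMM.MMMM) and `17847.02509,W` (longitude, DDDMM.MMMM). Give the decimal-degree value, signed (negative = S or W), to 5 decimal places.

-82.69047, -178.78375

φ: split at 2 digits → 82° and 41.4279′; 82 + 41.4279/60 = 82.690465
S → negative
λ: split at 3 digits → 178° and 47.02509′; 178 + 47.02509/60 = 178.783752
W ⇒ negate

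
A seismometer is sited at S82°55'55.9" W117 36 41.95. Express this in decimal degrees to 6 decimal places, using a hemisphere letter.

82.932194° S, 117.611653° W

Lat: 82° + 55/60 + 55.9/3600 = 82 + 0.916667 + 0.015528 = 82.9321944
Lon: 36′ + 41.95″ = 36.69917′; 117 + 36.69917/60 = 117.6116528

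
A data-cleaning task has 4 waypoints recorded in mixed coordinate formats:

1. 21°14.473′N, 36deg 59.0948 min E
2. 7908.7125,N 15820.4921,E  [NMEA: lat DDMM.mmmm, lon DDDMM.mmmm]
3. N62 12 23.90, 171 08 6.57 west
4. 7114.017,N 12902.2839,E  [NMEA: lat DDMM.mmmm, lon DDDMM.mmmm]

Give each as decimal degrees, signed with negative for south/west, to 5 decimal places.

Point 1:
  φ: 14.473′ = 0.241217°; total 21.241217
  N ⇒ keep positive
  Longitude: 59.0948′ = 0.984913°; total 36.984913
  E → positive
Point 2:
  Latitude: split at 2 digits → 79° and 8.7125′; 79 + 8.7125/60 = 79.145208
  N → positive
  λ: split at 3 digits → 158° and 20.4921′; 158 + 20.4921/60 = 158.341535
  E ⇒ keep positive
Point 3:
  φ: 62° + 12/60 + 23.9/3600 = 62 + 0.200000 + 0.006639 = 62.206639
  N ⇒ keep positive
  λ: 171° + 8/60 + 6.57/3600 = 171 + 0.133333 + 0.001825 = 171.135158
  W → negative
Point 4:
  Latitude: degrees = first 2 digits = 71, minutes = 14.017; 71 + 14.017/60 = 71.233617
  N ⇒ keep positive
  λ: degrees = first 3 digits = 129, minutes = 2.2839; 129 + 2.2839/60 = 129.038065
  E ⇒ keep positive

1. 21.24122, 36.98491
2. 79.14521, 158.34154
3. 62.20664, -171.13516
4. 71.23362, 129.03807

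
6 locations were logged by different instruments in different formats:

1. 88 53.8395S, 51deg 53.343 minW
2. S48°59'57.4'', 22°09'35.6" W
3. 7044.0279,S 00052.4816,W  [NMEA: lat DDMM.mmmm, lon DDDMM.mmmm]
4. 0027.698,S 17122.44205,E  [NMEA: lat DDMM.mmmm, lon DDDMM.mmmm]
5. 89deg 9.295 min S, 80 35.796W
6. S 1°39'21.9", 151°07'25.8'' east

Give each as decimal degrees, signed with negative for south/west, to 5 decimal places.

1. -88.89733, -51.88905
2. -48.99928, -22.15989
3. -70.73380, -0.87469
4. -0.46163, 171.37403
5. -89.15492, -80.59660
6. -1.65608, 151.12383

Point 1:
  Latitude: 53.8395′ = 0.897325°; total 88.897325
  S ⇒ negate
  Longitude: 53.343′ = 0.889050°; total 51.889050
  hemisphere W, so the sign is −
Point 2:
  φ: 48 + 59/60 + 57.4/3600 = 48.999278
  S → negative
  Lon: 9′ + 35.6″ = 9.59333′; 22 + 9.59333/60 = 22.159889
  hemisphere W, so the sign is −
Point 3:
  Lat: split at 2 digits → 70° and 44.0279′; 70 + 44.0279/60 = 70.733798
  S ⇒ negate
  Lon: split at 3 digits → 000° and 52.4816′; 0 + 52.4816/60 = 0.874693
  W ⇒ negate
Point 4:
  φ: split at 2 digits → 00° and 27.698′; 0 + 27.698/60 = 0.461633
  S → negative
  Longitude: degrees = first 3 digits = 171, minutes = 22.44205; 171 + 22.44205/60 = 171.374034
  E → positive
Point 5:
  Latitude: 89 + 9.295/60 = 89.154917
  hemisphere S, so the sign is −
  Longitude: 80 + 35.796/60 = 80.596600
  hemisphere W, so the sign is −
Point 6:
  Lat: 1 + 39/60 + 21.9/3600 = 1.656083
  S → negative
  λ: 151 + 7/60 + 25.8/3600 = 151.123833
  E → positive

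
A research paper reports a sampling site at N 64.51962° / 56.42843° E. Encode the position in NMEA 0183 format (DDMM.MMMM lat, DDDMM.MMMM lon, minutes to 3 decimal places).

6431.177,N / 05625.706,E

Latitude: minutes = (64.519620 − 64) × 60 = 31.17720
Longitude: 56° + 0.428430 × 60 = 56° 25.70580′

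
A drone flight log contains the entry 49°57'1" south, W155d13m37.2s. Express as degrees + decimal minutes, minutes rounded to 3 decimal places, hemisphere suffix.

49° 57.017′ S, 155° 13.620′ W

Lat: 57 + 1/60 = 57.01667′
Lon: 13 + 37.2/60 = 13.62000′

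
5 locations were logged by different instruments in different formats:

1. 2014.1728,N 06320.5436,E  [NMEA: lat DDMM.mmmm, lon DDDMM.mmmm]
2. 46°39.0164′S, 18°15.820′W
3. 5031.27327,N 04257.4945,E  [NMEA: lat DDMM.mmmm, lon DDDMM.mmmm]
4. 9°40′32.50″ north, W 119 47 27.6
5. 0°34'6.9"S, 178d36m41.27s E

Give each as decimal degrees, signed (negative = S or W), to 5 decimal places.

Point 1:
  Latitude: split at 2 digits → 20° and 14.1728′; 20 + 14.1728/60 = 20.236213
  N ⇒ keep positive
  Longitude: degrees = first 3 digits = 63, minutes = 20.5436; 63 + 20.5436/60 = 63.342393
  E → positive
Point 2:
  Lat: 39.0164′ = 0.650273°; total 46.650273
  S → negative
  Lon: 15.82′ = 0.263667°; total 18.263667
  W ⇒ negate
Point 3:
  Latitude: split at 2 digits → 50° and 31.27327′; 50 + 31.27327/60 = 50.521221
  N ⇒ keep positive
  λ: degrees = first 3 digits = 42, minutes = 57.4945; 42 + 57.4945/60 = 42.958242
  E ⇒ keep positive
Point 4:
  Latitude: 9° + 40/60 + 32.5/3600 = 9 + 0.666667 + 0.009028 = 9.675694
  N → positive
  Lon: 47′ + 27.6″ = 47.46000′; 119 + 47.46000/60 = 119.791000
  W ⇒ negate
Point 5:
  Lat: 0° + 34/60 + 6.9/3600 = 0 + 0.566667 + 0.001917 = 0.568583
  hemisphere S, so the sign is −
  λ: 178 + 36/60 + 41.27/3600 = 178.611464
  E → positive

1. 20.23621, 63.34239
2. -46.65027, -18.26367
3. 50.52122, 42.95824
4. 9.67569, -119.79100
5. -0.56858, 178.61146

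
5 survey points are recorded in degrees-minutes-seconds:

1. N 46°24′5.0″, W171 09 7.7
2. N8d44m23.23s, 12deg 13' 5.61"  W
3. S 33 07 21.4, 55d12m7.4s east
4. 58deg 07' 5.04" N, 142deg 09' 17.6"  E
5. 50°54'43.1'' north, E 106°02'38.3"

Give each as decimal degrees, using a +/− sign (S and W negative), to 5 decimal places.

1. 46.40139, -171.15214
2. 8.73979, -12.21823
3. -33.12261, 55.20206
4. 58.11807, 142.15489
5. 50.91197, 106.04397

Point 1:
  φ: 46° + 24/60 + 5/3600 = 46 + 0.400000 + 0.001389 = 46.401389
  N → positive
  Lon: 171° + 9/60 + 7.7/3600 = 171 + 0.150000 + 0.002139 = 171.152139
  W → negative
Point 2:
  Latitude: 8° + 44/60 + 23.23/3600 = 8 + 0.733333 + 0.006453 = 8.739786
  N ⇒ keep positive
  λ: 12° + 13/60 + 5.61/3600 = 12 + 0.216667 + 0.001558 = 12.218225
  W → negative
Point 3:
  φ: 33 + 7/60 + 21.4/3600 = 33.122611
  hemisphere S, so the sign is −
  Longitude: 12′ + 7.4″ = 12.12333′; 55 + 12.12333/60 = 55.202056
  E → positive
Point 4:
  Lat: 7′ + 5.04″ = 7.08400′; 58 + 7.08400/60 = 58.118067
  N ⇒ keep positive
  Lon: 9′ + 17.6″ = 9.29333′; 142 + 9.29333/60 = 142.154889
  E → positive
Point 5:
  Lat: 54′ + 43.1″ = 54.71833′; 50 + 54.71833/60 = 50.911972
  N ⇒ keep positive
  Lon: 106° + 2/60 + 38.3/3600 = 106 + 0.033333 + 0.010639 = 106.043972
  E ⇒ keep positive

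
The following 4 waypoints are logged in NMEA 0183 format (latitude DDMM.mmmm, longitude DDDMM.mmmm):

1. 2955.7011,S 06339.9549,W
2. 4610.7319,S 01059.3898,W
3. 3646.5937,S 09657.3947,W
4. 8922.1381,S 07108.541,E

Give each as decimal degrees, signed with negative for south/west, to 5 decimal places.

1. -29.92835, -63.66592
2. -46.17887, -10.98983
3. -36.77656, -96.95658
4. -89.36897, 71.14235

Point 1:
  Latitude: split at 2 digits → 29° and 55.7011′; 29 + 55.7011/60 = 29.928352
  S → negative
  Longitude: split at 3 digits → 063° and 39.9549′; 63 + 39.9549/60 = 63.665915
  W ⇒ negate
Point 2:
  Latitude: split at 2 digits → 46° and 10.7319′; 46 + 10.7319/60 = 46.178865
  S → negative
  Longitude: degrees = first 3 digits = 10, minutes = 59.3898; 10 + 59.3898/60 = 10.989830
  W ⇒ negate
Point 3:
  φ: split at 2 digits → 36° and 46.5937′; 36 + 46.5937/60 = 36.776562
  S → negative
  Lon: degrees = first 3 digits = 96, minutes = 57.3947; 96 + 57.3947/60 = 96.956578
  hemisphere W, so the sign is −
Point 4:
  φ: degrees = first 2 digits = 89, minutes = 22.1381; 89 + 22.1381/60 = 89.368968
  S ⇒ negate
  Longitude: split at 3 digits → 071° and 8.541′; 71 + 8.541/60 = 71.142350
  E → positive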